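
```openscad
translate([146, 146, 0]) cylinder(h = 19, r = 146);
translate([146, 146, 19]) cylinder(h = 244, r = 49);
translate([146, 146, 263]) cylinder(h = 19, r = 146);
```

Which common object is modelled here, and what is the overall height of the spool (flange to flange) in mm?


A spool. The overall height is 282 mm.

Three coaxial cylinders, large–small–large — a spool. Two 19 mm flanges and a 244 mm core give 19 + 244 + 19 = 282 mm.


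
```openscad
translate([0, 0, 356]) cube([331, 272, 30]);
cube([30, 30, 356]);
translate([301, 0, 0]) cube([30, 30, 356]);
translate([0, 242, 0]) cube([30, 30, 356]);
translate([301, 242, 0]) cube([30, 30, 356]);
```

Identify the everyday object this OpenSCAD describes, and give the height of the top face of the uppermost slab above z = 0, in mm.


A stool. The seat height is 386 mm.

A 331×272×30 slab at z = 356 on four corner posts — a stool. The seat top is 356 + 30 = 386 mm.


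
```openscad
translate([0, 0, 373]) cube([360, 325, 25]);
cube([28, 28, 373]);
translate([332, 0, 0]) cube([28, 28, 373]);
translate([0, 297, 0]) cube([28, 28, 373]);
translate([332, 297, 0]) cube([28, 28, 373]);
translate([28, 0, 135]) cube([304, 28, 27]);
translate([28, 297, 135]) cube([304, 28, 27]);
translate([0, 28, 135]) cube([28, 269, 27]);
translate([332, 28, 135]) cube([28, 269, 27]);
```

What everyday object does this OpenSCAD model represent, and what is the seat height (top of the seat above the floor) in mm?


A stool. The seat height is 398 mm.

A 360×325×25 slab at z = 373 on four corner posts — a stool. The seat top is 373 + 25 = 398 mm.


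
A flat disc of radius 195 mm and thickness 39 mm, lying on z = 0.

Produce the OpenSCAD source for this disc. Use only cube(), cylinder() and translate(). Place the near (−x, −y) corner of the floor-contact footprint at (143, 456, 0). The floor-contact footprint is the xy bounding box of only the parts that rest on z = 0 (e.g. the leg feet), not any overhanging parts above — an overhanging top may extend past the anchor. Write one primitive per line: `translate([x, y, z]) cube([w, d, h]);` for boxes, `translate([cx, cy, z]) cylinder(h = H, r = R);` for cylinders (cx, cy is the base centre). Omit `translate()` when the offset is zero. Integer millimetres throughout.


translate([338, 651, 0]) cylinder(h = 39, r = 195);


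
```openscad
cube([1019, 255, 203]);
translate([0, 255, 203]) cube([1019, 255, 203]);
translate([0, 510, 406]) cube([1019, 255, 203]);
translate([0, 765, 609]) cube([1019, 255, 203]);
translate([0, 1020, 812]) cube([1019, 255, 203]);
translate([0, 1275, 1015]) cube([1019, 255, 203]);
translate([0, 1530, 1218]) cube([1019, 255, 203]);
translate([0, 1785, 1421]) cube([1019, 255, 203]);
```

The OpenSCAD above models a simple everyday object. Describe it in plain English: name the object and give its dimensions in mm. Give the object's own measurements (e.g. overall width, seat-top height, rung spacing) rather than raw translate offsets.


A straight staircase of 8 solid steps. Each step is 1019 mm wide (x), 255 mm deep (y, the going) and 203 mm tall (the rise). The first step rests on the floor; each subsequent step sits one going further in +y and one rise higher in +z, directly behind and above the previous step with no overlap.


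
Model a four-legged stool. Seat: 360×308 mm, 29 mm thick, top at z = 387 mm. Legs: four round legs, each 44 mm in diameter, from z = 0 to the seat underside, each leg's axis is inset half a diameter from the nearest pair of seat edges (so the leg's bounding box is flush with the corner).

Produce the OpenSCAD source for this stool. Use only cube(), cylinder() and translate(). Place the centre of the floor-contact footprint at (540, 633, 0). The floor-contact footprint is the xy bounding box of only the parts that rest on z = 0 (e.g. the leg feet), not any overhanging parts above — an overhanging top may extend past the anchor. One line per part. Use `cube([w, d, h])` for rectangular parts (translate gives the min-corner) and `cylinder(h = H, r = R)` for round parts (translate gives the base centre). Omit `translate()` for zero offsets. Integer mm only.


// leg_h = 387 - 29 = 358
translate([360, 479, 358]) cube([360, 308, 29]);
translate([382, 501, 0]) cylinder(h = 358, r = 22);
translate([698, 501, 0]) cylinder(h = 358, r = 22);
translate([382, 765, 0]) cylinder(h = 358, r = 22);
translate([698, 765, 0]) cylinder(h = 358, r = 22);


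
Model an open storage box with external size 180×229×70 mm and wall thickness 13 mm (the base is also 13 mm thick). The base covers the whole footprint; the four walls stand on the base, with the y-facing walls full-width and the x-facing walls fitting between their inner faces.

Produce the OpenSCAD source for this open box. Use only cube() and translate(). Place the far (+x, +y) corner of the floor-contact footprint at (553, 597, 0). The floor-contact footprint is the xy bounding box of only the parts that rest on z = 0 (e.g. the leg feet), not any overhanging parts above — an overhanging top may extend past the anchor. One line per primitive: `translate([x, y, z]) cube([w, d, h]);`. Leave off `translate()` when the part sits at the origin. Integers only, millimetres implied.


translate([373, 368, 0]) cube([180, 229, 13]);
translate([373, 368, 13]) cube([180, 13, 57]);
translate([373, 584, 13]) cube([180, 13, 57]);
translate([373, 381, 13]) cube([13, 203, 57]);
translate([540, 381, 13]) cube([13, 203, 57]);


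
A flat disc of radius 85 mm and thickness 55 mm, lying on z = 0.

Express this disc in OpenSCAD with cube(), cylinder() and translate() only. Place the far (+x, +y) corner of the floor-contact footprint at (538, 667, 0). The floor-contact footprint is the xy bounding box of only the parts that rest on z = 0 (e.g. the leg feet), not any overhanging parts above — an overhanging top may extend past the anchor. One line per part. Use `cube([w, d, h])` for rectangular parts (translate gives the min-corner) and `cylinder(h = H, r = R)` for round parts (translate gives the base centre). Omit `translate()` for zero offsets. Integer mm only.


translate([453, 582, 0]) cylinder(h = 55, r = 85);


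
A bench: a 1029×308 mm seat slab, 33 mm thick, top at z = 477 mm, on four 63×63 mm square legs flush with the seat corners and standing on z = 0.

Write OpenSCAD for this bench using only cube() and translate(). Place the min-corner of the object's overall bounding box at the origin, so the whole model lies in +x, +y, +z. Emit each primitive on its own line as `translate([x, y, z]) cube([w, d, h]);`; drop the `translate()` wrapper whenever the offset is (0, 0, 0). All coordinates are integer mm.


// leg_h = 477 − 33 = 444
translate([0, 0, 444]) cube([1029, 308, 33]);
cube([63, 63, 444]);
translate([0, 245, 0]) cube([63, 63, 444]);
translate([966, 0, 0]) cube([63, 63, 444]);
translate([966, 245, 0]) cube([63, 63, 444]);


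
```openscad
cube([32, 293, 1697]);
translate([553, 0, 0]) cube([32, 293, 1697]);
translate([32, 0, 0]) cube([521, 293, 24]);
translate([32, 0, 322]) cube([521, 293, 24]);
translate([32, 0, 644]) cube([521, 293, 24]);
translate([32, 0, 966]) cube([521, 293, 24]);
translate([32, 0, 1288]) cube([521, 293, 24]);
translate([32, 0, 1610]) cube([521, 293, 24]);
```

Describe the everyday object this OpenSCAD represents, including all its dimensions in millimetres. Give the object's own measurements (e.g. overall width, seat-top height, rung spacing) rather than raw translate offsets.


An open bookshelf. Two side panels, each 32 mm thick, 293 mm deep and 1697 mm tall, stand 585 mm apart (outside-to-outside). Between them sit 6 shelves, each 24 mm thick and 293 mm deep, spanning the full gap between the sides. The bottom shelf rests on the floor (its underside at z = 0) and the clear gap between one shelf's top and the next shelf's underside is 298 mm.


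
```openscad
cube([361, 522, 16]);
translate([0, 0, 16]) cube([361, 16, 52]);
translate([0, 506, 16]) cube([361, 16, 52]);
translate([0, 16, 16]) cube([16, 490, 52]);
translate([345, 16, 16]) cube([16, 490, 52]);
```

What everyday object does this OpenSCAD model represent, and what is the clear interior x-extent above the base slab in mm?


An open box. The internal width is 329 mm.

A 361×522 base slab with four walls standing on it — an open box. The base is 361 mm wide and the walls are 16 mm thick, so the internal width is 361 − 2 × 16 = 329 mm.


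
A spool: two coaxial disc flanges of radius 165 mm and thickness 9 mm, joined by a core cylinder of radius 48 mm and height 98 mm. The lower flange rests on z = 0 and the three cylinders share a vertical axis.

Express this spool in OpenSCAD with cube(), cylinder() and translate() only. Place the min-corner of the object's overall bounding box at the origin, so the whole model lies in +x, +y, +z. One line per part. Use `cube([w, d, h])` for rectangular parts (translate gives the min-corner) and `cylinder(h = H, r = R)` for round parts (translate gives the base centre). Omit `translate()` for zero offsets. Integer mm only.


translate([165, 165, 0]) cylinder(h = 9, r = 165);
translate([165, 165, 9]) cylinder(h = 98, r = 48);
translate([165, 165, 107]) cylinder(h = 9, r = 165);


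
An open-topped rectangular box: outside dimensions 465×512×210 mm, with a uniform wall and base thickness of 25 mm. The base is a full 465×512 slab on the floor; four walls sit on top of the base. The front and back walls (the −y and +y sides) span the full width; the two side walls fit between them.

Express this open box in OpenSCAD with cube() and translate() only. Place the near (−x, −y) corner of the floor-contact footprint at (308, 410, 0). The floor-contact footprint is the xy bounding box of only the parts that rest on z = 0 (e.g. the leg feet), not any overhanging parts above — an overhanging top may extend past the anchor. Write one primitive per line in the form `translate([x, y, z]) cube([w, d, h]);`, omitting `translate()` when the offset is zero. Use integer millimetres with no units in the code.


translate([308, 410, 0]) cube([465, 512, 25]);
translate([308, 410, 25]) cube([465, 25, 185]);
translate([308, 897, 25]) cube([465, 25, 185]);
translate([308, 435, 25]) cube([25, 462, 185]);
translate([748, 435, 25]) cube([25, 462, 185]);


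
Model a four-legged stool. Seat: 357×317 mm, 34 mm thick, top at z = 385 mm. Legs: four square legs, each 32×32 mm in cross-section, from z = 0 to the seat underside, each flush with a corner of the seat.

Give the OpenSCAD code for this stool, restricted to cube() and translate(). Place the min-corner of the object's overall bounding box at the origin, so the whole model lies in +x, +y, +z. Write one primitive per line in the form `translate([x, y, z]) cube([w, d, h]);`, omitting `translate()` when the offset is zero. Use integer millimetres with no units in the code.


translate([0, 0, 351]) cube([357, 317, 34]);
cube([32, 32, 351]);
translate([325, 0, 0]) cube([32, 32, 351]);
translate([0, 285, 0]) cube([32, 32, 351]);
translate([325, 285, 0]) cube([32, 32, 351]);


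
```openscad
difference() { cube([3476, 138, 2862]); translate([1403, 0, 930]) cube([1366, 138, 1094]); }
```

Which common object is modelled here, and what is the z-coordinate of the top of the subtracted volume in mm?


A wall with a window opening. The window head height is 2024 mm.

A wall with a rectangular opening subtracted — a window. Sill at z = 930, opening 1094 mm tall, so the head is at 930 + 1094 = 2024 mm.


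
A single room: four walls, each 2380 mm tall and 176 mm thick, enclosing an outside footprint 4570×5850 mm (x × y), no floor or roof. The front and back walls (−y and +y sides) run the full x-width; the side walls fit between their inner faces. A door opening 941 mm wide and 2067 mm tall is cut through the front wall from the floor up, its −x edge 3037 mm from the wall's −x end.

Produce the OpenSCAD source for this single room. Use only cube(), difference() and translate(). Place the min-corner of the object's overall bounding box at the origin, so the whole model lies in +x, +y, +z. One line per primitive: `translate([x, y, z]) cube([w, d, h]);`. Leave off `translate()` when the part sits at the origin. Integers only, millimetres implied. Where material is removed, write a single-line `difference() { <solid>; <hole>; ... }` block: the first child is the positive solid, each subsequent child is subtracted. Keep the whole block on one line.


difference() { cube([4570, 176, 2380]); translate([3037, 0, 0]) cube([941, 176, 2067]); }
translate([0, 5674, 0]) cube([4570, 176, 2380]);
translate([0, 176, 0]) cube([176, 5498, 2380]);
translate([4394, 176, 0]) cube([176, 5498, 2380]);


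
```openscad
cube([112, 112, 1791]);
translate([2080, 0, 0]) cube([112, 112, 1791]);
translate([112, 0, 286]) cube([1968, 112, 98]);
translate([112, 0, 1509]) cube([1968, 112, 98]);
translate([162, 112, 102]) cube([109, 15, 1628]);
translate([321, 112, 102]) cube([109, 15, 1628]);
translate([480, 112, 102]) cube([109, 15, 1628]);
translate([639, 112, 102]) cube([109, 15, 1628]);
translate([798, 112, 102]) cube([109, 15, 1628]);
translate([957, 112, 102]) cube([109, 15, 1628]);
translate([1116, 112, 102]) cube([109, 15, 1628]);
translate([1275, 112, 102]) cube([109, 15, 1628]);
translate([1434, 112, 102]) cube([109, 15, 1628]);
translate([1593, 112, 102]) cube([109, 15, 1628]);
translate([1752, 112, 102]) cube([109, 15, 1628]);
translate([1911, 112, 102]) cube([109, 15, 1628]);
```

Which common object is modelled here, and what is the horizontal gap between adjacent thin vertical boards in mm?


A fence section. The picket gap is 50 mm.

Two posts, two rails, 12 pickets — a fence section. Span 1968 mm holds 12 pickets of 109 mm with 13 equal gaps: ⌊(1968 − 12·109) / 13⌋ = 50 mm.


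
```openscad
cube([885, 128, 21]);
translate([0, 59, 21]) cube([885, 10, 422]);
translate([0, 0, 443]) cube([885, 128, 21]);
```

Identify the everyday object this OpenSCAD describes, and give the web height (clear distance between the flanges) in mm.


An I-beam. The web height is 422 mm.

Two wide flanges with a thin centred web — an I-beam. Overall 464 mm minus two 21 mm flanges gives a web of 464 − 2·21 = 422 mm.


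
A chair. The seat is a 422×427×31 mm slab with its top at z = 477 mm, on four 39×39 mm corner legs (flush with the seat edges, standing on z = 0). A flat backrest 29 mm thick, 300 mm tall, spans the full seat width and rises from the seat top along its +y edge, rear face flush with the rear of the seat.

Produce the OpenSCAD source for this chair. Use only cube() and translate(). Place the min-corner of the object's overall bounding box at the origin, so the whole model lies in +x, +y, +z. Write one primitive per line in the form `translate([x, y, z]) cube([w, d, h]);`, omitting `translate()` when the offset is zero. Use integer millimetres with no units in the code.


// leg_h = 477 - 31 = 446
translate([0, 0, 446]) cube([422, 427, 31]);
cube([39, 39, 446]);
translate([383, 0, 0]) cube([39, 39, 446]);
translate([0, 388, 0]) cube([39, 39, 446]);
translate([383, 388, 0]) cube([39, 39, 446]);
translate([0, 398, 477]) cube([422, 29, 300]);


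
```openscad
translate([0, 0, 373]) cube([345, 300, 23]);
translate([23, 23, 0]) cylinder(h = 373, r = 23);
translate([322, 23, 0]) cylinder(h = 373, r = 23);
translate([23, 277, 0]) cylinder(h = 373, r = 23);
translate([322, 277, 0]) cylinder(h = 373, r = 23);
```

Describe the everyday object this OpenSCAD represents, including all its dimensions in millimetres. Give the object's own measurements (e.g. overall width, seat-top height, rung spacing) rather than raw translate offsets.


A simple wooden stool: a rectangular seat 345 mm (x) by 300 mm (y), 23 mm thick, top face at z = 396 mm, on four round legs, each 46 mm in diameter. The legs rest on z = 0, each leg's axis is inset half a diameter from the nearest pair of seat edges (so the leg's bounding box is flush with the corner).


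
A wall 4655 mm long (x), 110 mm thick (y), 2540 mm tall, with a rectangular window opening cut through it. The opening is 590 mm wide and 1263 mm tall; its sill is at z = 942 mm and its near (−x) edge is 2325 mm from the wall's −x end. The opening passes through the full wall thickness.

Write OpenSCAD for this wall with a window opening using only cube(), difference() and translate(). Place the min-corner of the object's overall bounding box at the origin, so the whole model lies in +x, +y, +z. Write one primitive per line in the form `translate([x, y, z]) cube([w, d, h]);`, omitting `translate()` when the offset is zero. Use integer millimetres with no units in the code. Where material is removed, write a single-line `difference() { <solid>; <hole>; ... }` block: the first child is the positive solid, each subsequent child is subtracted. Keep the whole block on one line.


difference() { cube([4655, 110, 2540]); translate([2325, 0, 942]) cube([590, 110, 1263]); }


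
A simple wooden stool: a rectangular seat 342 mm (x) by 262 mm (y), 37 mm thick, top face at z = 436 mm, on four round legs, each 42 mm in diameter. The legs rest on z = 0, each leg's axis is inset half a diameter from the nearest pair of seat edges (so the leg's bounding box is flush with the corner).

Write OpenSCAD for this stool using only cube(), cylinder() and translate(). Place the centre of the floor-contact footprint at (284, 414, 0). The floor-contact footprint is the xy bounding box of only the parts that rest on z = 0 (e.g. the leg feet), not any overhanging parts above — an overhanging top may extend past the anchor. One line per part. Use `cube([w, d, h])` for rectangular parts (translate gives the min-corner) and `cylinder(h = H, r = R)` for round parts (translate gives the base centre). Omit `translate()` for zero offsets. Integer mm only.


// leg_h = 436 - 37 = 399
translate([113, 283, 399]) cube([342, 262, 37]);
translate([134, 304, 0]) cylinder(h = 399, r = 21);
translate([434, 304, 0]) cylinder(h = 399, r = 21);
translate([134, 524, 0]) cylinder(h = 399, r = 21);
translate([434, 524, 0]) cylinder(h = 399, r = 21);


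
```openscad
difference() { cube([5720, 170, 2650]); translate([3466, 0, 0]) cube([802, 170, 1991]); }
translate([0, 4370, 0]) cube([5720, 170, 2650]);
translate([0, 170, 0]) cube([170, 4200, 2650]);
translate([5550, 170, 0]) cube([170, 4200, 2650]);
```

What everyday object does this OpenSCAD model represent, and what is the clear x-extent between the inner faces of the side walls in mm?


A single room. The interior width is 5380 mm.

Four walls enclosing a rectangle with a door in the front wall — a room. Outside width 5720 minus two 170 mm walls gives 5380 mm.


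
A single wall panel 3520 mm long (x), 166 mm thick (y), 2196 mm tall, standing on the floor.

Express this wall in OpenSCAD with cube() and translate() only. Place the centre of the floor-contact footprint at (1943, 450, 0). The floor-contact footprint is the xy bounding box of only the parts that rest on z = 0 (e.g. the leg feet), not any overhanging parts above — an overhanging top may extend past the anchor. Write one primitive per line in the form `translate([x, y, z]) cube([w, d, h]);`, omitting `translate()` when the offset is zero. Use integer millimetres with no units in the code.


translate([183, 367, 0]) cube([3520, 166, 2196]);


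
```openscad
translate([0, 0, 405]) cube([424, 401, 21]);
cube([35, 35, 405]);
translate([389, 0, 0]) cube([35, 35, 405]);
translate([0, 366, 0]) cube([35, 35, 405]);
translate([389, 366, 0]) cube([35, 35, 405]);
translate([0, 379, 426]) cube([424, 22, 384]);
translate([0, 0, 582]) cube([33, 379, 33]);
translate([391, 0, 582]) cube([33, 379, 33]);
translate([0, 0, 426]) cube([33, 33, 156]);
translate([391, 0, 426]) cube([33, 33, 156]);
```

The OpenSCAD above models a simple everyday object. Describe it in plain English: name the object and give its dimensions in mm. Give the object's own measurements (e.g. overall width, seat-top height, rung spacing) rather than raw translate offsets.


A chair. The seat is a 424×401×21 mm slab with its top at z = 426 mm, on four 35×35 mm corner legs (flush with the seat edges, standing on z = 0). A flat backrest 22 mm thick, 384 mm tall, spans the full seat width and rises from the seat top along its +y edge, rear face flush with the rear of the seat. Two armrests of 33×33 mm section run along each side from the seat's front edge to the front of the backrest, top faces 189 mm above the seat top and outer faces flush with the seat's x-edges; a 33×33 mm post under the front of each armrest stands on the seat at the front corner.


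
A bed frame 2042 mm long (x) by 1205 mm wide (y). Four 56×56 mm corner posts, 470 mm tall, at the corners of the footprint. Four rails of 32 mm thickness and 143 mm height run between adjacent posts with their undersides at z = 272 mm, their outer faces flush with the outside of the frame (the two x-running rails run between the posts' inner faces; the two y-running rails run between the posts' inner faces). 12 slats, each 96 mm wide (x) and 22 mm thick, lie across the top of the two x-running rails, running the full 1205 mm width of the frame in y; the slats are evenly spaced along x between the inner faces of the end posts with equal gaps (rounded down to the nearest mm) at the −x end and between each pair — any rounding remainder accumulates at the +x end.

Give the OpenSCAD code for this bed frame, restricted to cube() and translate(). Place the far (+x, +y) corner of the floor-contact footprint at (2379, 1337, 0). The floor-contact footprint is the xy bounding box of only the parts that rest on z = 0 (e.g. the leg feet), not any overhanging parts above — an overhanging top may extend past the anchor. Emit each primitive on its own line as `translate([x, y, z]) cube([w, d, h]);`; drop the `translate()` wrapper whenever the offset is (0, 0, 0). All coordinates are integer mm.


translate([337, 132, 0]) cube([56, 56, 470]);
translate([337, 1281, 0]) cube([56, 56, 470]);
translate([2323, 132, 0]) cube([56, 56, 470]);
translate([2323, 1281, 0]) cube([56, 56, 470]);
translate([393, 132, 272]) cube([1930, 32, 143]);
translate([393, 1305, 272]) cube([1930, 32, 143]);
translate([337, 188, 272]) cube([32, 1093, 143]);
translate([2347, 188, 272]) cube([32, 1093, 143]);
translate([452, 132, 415]) cube([96, 1205, 22]);
translate([607, 132, 415]) cube([96, 1205, 22]);
translate([762, 132, 415]) cube([96, 1205, 22]);
translate([917, 132, 415]) cube([96, 1205, 22]);
translate([1072, 132, 415]) cube([96, 1205, 22]);
translate([1227, 132, 415]) cube([96, 1205, 22]);
translate([1382, 132, 415]) cube([96, 1205, 22]);
translate([1537, 132, 415]) cube([96, 1205, 22]);
translate([1692, 132, 415]) cube([96, 1205, 22]);
translate([1847, 132, 415]) cube([96, 1205, 22]);
translate([2002, 132, 415]) cube([96, 1205, 22]);
translate([2157, 132, 415]) cube([96, 1205, 22]);


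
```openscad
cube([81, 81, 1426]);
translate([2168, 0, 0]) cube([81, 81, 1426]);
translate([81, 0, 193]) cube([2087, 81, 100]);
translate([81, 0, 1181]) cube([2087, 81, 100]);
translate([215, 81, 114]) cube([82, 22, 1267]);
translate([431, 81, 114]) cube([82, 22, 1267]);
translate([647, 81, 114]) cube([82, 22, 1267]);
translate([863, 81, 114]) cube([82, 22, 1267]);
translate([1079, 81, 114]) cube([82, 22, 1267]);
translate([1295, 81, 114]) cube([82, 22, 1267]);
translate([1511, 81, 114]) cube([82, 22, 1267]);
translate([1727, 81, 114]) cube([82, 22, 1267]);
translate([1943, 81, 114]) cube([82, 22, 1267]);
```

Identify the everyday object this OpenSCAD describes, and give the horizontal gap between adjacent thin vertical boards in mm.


A fence section. The picket gap is 134 mm.

Two posts, two rails, 9 pickets — a fence section. Span 2087 mm holds 9 pickets of 82 mm with 10 equal gaps: ⌊(2087 − 9·82) / 10⌋ = 134 mm.


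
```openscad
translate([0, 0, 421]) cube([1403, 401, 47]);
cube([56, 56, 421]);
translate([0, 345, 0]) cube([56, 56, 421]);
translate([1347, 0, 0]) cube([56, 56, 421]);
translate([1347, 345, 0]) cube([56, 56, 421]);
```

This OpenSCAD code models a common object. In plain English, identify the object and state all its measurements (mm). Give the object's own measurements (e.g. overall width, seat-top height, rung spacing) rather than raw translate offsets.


A bench: a 1403×401 mm seat slab, 47 mm thick, top at z = 468 mm, on four 56×56 mm square legs flush with the seat corners and standing on z = 0.


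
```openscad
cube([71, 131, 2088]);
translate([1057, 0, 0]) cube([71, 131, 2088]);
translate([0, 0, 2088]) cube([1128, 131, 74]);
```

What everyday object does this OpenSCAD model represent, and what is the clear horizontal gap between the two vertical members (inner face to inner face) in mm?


A door frame. The clear opening width is 986 mm.

Two 2088 mm tall posts with a header on top — a door frame. The left jamb is 71 mm wide at x = 0; the right jamb starts at x = 1057. The clear opening is 1057 − 71 = 986 mm.


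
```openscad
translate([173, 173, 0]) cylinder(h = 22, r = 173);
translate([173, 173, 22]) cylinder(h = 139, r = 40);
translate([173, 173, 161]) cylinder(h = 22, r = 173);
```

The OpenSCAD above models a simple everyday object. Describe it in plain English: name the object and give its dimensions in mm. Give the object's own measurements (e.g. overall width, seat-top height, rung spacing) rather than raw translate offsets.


A spool: two coaxial disc flanges of radius 173 mm and thickness 22 mm, joined by a core cylinder of radius 40 mm and height 139 mm. The lower flange rests on z = 0 and the three cylinders share a vertical axis.


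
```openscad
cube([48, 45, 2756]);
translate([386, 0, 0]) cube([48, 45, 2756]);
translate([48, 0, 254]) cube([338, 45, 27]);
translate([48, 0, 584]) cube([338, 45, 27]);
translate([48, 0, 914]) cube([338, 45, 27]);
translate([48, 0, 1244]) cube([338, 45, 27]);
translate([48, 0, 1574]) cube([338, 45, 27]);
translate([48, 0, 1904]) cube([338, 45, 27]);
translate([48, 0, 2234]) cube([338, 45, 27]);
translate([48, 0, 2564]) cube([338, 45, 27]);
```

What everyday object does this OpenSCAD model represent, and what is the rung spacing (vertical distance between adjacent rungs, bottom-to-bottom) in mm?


A ladder. The rung spacing is 330 mm.

Two tall 48×45 posts with 8 short bars between them — a ladder. Adjacent rungs sit at z = 254 and z = 584, so the spacing is 584 − 254 = 330 mm.


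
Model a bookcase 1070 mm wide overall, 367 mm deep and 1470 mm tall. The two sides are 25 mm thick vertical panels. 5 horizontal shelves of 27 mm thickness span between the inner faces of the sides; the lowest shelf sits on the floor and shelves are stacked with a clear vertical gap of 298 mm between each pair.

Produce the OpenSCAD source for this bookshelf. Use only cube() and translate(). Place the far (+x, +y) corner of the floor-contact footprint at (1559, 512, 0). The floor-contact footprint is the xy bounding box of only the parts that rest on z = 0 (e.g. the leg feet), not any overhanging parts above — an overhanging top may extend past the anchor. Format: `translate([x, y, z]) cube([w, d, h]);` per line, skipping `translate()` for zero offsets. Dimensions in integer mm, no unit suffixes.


translate([489, 145, 0]) cube([25, 367, 1470]);
translate([1534, 145, 0]) cube([25, 367, 1470]);
translate([514, 145, 0]) cube([1020, 367, 27]);
translate([514, 145, 325]) cube([1020, 367, 27]);
translate([514, 145, 650]) cube([1020, 367, 27]);
translate([514, 145, 975]) cube([1020, 367, 27]);
translate([514, 145, 1300]) cube([1020, 367, 27]);


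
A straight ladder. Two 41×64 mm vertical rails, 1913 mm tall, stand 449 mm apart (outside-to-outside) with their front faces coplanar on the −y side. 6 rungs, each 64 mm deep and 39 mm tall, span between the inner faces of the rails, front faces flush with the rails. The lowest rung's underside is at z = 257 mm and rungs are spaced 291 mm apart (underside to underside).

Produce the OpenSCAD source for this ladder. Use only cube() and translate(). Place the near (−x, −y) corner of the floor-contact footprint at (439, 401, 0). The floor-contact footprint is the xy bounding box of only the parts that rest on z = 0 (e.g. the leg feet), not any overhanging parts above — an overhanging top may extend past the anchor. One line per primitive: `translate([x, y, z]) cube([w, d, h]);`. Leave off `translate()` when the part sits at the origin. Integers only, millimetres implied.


// rung span = 449 - 2*41 = 367
// rung[k] z = 257 + k*291
translate([439, 401, 0]) cube([41, 64, 1913]);
translate([847, 401, 0]) cube([41, 64, 1913]);
translate([480, 401, 257]) cube([367, 64, 39]);
translate([480, 401, 548]) cube([367, 64, 39]);
translate([480, 401, 839]) cube([367, 64, 39]);
translate([480, 401, 1130]) cube([367, 64, 39]);
translate([480, 401, 1421]) cube([367, 64, 39]);
translate([480, 401, 1712]) cube([367, 64, 39]);


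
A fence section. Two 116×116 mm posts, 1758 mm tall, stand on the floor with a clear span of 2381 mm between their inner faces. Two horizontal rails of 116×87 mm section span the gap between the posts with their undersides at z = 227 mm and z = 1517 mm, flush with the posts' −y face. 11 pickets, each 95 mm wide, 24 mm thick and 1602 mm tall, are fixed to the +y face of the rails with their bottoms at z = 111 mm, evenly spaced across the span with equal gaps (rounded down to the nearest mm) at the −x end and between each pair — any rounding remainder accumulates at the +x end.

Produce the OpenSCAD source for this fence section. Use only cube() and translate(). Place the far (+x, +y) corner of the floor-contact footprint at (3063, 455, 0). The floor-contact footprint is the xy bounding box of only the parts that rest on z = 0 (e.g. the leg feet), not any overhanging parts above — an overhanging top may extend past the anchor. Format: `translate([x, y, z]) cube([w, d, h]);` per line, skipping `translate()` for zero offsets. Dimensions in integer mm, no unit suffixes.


translate([450, 339, 0]) cube([116, 116, 1758]);
translate([2947, 339, 0]) cube([116, 116, 1758]);
translate([566, 339, 227]) cube([2381, 116, 87]);
translate([566, 339, 1517]) cube([2381, 116, 87]);
translate([677, 455, 111]) cube([95, 24, 1602]);
translate([883, 455, 111]) cube([95, 24, 1602]);
translate([1089, 455, 111]) cube([95, 24, 1602]);
translate([1295, 455, 111]) cube([95, 24, 1602]);
translate([1501, 455, 111]) cube([95, 24, 1602]);
translate([1707, 455, 111]) cube([95, 24, 1602]);
translate([1913, 455, 111]) cube([95, 24, 1602]);
translate([2119, 455, 111]) cube([95, 24, 1602]);
translate([2325, 455, 111]) cube([95, 24, 1602]);
translate([2531, 455, 111]) cube([95, 24, 1602]);
translate([2737, 455, 111]) cube([95, 24, 1602]);


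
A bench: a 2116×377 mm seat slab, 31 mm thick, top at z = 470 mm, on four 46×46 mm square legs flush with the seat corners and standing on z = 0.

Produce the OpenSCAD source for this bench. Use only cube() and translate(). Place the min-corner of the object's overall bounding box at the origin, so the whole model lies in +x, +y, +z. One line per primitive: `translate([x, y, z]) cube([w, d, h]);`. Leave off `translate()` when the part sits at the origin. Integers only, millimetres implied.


// leg_h = 470 − 31 = 439
translate([0, 0, 439]) cube([2116, 377, 31]);
cube([46, 46, 439]);
translate([0, 331, 0]) cube([46, 46, 439]);
translate([2070, 0, 0]) cube([46, 46, 439]);
translate([2070, 331, 0]) cube([46, 46, 439]);


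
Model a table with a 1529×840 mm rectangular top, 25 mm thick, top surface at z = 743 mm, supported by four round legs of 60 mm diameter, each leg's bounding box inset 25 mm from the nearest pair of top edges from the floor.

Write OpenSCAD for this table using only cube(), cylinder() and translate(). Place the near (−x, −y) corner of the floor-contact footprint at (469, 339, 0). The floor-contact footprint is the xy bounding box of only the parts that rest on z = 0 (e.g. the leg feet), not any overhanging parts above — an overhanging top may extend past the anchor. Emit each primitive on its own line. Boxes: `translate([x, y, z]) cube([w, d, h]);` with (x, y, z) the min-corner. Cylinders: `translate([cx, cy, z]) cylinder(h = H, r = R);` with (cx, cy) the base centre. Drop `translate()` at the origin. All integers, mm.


translate([444, 314, 718]) cube([1529, 840, 25]);
translate([499, 369, 0]) cylinder(h = 718, r = 30);
translate([1918, 369, 0]) cylinder(h = 718, r = 30);
translate([499, 1099, 0]) cylinder(h = 718, r = 30);
translate([1918, 1099, 0]) cylinder(h = 718, r = 30);


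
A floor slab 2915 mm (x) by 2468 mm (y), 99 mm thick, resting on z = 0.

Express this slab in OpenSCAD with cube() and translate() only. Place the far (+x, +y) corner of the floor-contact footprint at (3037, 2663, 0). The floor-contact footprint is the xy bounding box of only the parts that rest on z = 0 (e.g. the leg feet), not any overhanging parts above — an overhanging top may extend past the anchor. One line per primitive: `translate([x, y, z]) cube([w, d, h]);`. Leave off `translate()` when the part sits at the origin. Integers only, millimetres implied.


translate([122, 195, 0]) cube([2915, 2468, 99]);


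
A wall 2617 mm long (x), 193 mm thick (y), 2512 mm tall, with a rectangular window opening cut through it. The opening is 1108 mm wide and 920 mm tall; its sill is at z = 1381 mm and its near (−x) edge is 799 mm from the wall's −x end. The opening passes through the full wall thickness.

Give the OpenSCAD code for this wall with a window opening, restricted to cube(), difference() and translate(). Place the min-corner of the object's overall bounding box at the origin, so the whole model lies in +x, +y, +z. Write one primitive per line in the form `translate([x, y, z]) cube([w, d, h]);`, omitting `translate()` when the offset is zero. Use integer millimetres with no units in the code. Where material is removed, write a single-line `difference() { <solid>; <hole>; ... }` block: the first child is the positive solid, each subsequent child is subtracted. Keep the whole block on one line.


difference() { cube([2617, 193, 2512]); translate([799, 0, 1381]) cube([1108, 193, 920]); }


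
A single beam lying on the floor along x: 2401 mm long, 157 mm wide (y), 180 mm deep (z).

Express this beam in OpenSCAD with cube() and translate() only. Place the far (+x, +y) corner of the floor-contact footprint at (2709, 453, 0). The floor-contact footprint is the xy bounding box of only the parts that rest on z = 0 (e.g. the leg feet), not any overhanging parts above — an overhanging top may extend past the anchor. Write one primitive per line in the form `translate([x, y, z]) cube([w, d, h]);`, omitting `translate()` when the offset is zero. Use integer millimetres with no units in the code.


translate([308, 296, 0]) cube([2401, 157, 180]);


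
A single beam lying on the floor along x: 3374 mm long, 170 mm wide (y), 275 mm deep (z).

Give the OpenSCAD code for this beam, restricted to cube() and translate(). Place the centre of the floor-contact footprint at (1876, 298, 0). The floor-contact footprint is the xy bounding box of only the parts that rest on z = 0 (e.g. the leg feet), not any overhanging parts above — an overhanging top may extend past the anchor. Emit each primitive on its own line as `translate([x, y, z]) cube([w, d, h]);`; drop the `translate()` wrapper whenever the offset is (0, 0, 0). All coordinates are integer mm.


translate([189, 213, 0]) cube([3374, 170, 275]);


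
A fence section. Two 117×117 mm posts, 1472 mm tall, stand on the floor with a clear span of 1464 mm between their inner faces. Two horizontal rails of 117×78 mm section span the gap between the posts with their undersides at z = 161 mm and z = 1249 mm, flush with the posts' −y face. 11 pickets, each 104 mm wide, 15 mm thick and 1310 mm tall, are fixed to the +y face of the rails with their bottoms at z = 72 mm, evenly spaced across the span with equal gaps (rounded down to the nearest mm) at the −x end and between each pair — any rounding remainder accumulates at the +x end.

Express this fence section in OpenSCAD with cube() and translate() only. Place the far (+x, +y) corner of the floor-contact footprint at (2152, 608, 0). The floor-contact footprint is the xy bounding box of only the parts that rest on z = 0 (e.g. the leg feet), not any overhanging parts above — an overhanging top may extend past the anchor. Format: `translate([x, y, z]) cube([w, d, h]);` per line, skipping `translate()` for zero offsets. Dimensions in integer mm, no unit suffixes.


translate([454, 491, 0]) cube([117, 117, 1472]);
translate([2035, 491, 0]) cube([117, 117, 1472]);
translate([571, 491, 161]) cube([1464, 117, 78]);
translate([571, 491, 1249]) cube([1464, 117, 78]);
translate([597, 608, 72]) cube([104, 15, 1310]);
translate([727, 608, 72]) cube([104, 15, 1310]);
translate([857, 608, 72]) cube([104, 15, 1310]);
translate([987, 608, 72]) cube([104, 15, 1310]);
translate([1117, 608, 72]) cube([104, 15, 1310]);
translate([1247, 608, 72]) cube([104, 15, 1310]);
translate([1377, 608, 72]) cube([104, 15, 1310]);
translate([1507, 608, 72]) cube([104, 15, 1310]);
translate([1637, 608, 72]) cube([104, 15, 1310]);
translate([1767, 608, 72]) cube([104, 15, 1310]);
translate([1897, 608, 72]) cube([104, 15, 1310]);


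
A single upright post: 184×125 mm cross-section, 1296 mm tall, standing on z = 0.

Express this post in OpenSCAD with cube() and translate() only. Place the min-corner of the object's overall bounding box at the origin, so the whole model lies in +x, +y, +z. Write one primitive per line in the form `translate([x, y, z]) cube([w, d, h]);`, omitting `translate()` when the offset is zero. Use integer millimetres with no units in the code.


cube([184, 125, 1296]);


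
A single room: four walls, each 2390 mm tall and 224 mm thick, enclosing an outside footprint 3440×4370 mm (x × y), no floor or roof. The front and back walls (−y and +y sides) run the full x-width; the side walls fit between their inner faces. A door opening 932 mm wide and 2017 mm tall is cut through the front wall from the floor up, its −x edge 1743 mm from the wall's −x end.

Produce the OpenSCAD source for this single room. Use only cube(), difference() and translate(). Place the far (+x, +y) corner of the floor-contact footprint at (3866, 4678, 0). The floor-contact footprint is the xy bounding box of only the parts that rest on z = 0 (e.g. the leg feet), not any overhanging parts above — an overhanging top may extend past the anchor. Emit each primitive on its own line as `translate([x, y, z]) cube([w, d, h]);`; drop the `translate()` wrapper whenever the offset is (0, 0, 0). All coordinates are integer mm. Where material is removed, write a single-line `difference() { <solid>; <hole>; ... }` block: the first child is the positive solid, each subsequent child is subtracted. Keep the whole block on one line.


difference() { translate([426, 308, 0]) cube([3440, 224, 2390]); translate([2169, 308, 0]) cube([932, 224, 2017]); }
translate([426, 4454, 0]) cube([3440, 224, 2390]);
translate([426, 532, 0]) cube([224, 3922, 2390]);
translate([3642, 532, 0]) cube([224, 3922, 2390]);


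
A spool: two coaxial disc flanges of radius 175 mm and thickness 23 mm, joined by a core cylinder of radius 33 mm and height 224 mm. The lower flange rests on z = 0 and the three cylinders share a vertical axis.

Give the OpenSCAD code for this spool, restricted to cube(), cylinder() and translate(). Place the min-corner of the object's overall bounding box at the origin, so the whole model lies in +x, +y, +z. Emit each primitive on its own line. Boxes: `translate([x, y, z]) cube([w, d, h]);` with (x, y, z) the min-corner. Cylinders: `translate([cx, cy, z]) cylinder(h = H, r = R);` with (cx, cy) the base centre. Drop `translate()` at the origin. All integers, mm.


translate([175, 175, 0]) cylinder(h = 23, r = 175);
translate([175, 175, 23]) cylinder(h = 224, r = 33);
translate([175, 175, 247]) cylinder(h = 23, r = 175);


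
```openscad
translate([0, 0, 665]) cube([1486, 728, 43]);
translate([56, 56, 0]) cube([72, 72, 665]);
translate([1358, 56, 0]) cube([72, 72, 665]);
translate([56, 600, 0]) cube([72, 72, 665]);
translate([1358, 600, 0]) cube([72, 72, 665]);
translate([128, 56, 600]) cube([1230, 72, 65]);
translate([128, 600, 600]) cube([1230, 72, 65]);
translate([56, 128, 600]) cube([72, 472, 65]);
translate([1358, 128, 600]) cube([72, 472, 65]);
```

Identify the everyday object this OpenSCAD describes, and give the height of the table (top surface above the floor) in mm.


A table. The table height is 708 mm.

A 1486×728×43 slab sits at z = 665 on four 72 mm square posts — a table. The top surface is at 665 + 43 = 708 mm.
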